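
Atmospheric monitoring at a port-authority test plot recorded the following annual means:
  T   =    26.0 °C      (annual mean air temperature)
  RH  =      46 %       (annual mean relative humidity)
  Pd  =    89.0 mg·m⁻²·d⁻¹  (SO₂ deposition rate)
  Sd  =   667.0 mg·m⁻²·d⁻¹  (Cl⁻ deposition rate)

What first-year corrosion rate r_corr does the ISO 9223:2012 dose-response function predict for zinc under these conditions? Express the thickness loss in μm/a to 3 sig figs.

zinc: temperature factor f = -0.071·(16.0) = -1.1360
  Pd branch = 0.0129·Pd^0.44·e^(0.046·RH+f) = 0.2477 μm/a
  Sd branch = 0.0175·Sd^0.57·e^(0.008·RH+0.085·T) = 9.384 μm/a
  sum: 0.2477 + 9.384 → r_corr = 9.632 μm/a

r_corr = 9.63 μm/a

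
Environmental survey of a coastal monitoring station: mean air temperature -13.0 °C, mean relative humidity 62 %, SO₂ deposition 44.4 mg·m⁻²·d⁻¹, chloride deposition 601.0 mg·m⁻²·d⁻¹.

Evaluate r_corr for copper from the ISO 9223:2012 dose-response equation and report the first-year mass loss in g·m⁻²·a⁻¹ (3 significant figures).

r_corr = 2.82 g·m⁻²·a⁻¹

copper: temperature factor f = +0.126·(-23.0) = -2.8980
  SO₂ term: 0.0053·44.4^0.26·exp(0.059·62-2.8980) = 0.03039
  Sd branch = 0.01025·Sd^0.27·e^(0.036·RH+0.049·T) = 0.2843 μm/a
  sum: 0.03039 + 0.2843 → r_corr = 0.3146 μm/a
Convert to mass loss: 0.3146 μm/a × 8.96 g/cm³ = 2.819 g·m⁻²·a⁻¹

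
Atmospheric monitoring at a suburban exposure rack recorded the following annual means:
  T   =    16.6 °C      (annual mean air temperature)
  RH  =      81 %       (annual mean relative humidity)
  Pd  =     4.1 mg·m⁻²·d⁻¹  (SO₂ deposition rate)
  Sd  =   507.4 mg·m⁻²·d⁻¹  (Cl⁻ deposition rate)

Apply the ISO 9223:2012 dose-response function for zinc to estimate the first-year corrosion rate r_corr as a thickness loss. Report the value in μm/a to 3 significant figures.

zinc: T>10 °C ⇒ hinge -0.071·(16.6−10) = -0.4686
  Pd branch = 0.0129·Pd^0.44·e^(0.046·RH+f) = 0.6236 μm/a
  Cl⁻ term: 0.0175·507.4^0.57·exp(0.008·81+0.085·16.6) = 4.779
  r_corr = 0.6236 + 4.779 = 5.402 μm/a

r_corr = 5.40 μm/a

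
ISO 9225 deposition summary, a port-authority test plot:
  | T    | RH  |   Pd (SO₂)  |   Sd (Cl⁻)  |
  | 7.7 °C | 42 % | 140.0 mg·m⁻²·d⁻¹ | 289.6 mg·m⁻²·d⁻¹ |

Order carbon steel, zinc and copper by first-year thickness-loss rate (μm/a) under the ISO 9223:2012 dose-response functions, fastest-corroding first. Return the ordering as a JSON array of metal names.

["carbon steel", "zinc", "copper"]

carbon steel: temperature factor f = +0.150·(-2.3) = -0.3450
  Pd branch = 1.77·Pd^0.52·e^(0.02·RH+f) = 37.93 μm/a
  Sd branch = 0.102·Sd^0.62·e^(0.033·RH+0.04·T) = 18.65 μm/a
  sum: 37.93 + 18.65 → r_corr = 56.57 μm/a
zinc: temperature factor f = +0.038·(-2.3) = -0.0874
  Pd branch = 0.0129·Pd^0.44·e^(0.046·RH+f) = 0.7178 μm/a
  Sd branch = 0.0175·Sd^0.57·e^(0.008·RH+0.085·T) = 1.192 μm/a
  sum: 0.7178 + 1.192 → r_corr = 1.91 μm/a
copper: T≤10 °C ⇒ hinge +0.126·(7.7−10) = -0.2898
  SO₂ term: 0.0053·140.0^0.26·exp(0.059·42-0.2898) = 0.1708
  Sd branch = 0.01025·Sd^0.27·e^(0.036·RH+0.049·T) = 0.3133 μm/a
  sum: 0.1708 + 0.3133 → r_corr = 0.4841 μm/a
Ordering by μm/a: carbon steel (56.6) > zinc (1.91) > copper (0.484)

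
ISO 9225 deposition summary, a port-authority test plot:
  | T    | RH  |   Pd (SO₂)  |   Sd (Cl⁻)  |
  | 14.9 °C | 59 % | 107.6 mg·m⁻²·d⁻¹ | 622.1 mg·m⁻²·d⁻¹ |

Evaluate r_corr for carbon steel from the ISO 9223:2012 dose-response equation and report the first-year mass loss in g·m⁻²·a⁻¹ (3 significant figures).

carbon steel: f(T) = -0.054·(T−10) [T>10 °C] = -0.2646
  SO₂ term: 1.77·107.6^0.52·exp(0.02·59-0.2646) = 50.36
  Cl⁻ term: 0.102·622.1^0.62·exp(0.033·59+0.04·14.9) = 70.02
  sum: 50.36 + 70.02 → r_corr = 120.4 μm/a
Convert to mass loss: 120.4 μm/a × 7.85 g/cm³ = 944.9 g·m⁻²·a⁻¹

r_corr = 945 g·m⁻²·a⁻¹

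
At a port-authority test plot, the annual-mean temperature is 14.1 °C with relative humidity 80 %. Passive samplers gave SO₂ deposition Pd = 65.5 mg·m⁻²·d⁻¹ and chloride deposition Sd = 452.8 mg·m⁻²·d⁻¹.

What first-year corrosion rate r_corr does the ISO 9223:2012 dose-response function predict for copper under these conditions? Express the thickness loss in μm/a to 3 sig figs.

copper: temperature factor f = -0.080·(4.1) = -0.3280
  sulphur-dioxide contribution → 1.27 μm/a
  chloride contribution → 1.9 μm/a
  ⇒ r_corr(copper) = 3.17 μm/a

r_corr = 3.17 μm/a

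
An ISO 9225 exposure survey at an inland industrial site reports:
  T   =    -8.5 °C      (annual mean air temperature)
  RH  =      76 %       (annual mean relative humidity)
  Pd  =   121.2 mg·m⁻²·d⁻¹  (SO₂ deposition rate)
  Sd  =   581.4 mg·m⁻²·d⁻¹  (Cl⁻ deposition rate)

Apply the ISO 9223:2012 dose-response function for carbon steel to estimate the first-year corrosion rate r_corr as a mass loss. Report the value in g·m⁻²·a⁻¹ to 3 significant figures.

r_corr = 410 g·m⁻²·a⁻¹

carbon steel: f(T) = +0.150·(T−10) [T≤10 °C] = -2.7750
  sulphur-dioxide contribution → 6.114 μm/a
  chloride contribution → 46.15 μm/a
  ⇒ r_corr(carbon steel) = 52.26 μm/a
Convert to mass loss: 52.26 μm/a × 7.85 g/cm³ = 410.2 g·m⁻²·a⁻¹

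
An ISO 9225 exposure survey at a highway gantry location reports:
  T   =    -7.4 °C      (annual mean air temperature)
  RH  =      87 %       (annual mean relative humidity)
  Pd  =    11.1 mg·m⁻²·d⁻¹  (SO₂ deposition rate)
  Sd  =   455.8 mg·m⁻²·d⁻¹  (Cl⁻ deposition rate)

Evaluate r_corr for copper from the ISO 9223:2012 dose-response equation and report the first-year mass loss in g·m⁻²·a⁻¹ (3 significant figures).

copper: T≤10 °C ⇒ hinge +0.126·(-7.4−10) = -2.1924
  SO₂ term: 0.0053·11.1^0.26·exp(0.059·87-2.1924) = 0.1876
  Sd branch = 0.01025·Sd^0.27·e^(0.036·RH+0.049·T) = 0.8537 μm/a
  sum: 0.1876 + 0.8537 → r_corr = 1.041 μm/a
Convert to mass loss: 1.041 μm/a × 8.96 g/cm³ = 9.33 g·m⁻²·a⁻¹

r_corr = 9.33 g·m⁻²·a⁻¹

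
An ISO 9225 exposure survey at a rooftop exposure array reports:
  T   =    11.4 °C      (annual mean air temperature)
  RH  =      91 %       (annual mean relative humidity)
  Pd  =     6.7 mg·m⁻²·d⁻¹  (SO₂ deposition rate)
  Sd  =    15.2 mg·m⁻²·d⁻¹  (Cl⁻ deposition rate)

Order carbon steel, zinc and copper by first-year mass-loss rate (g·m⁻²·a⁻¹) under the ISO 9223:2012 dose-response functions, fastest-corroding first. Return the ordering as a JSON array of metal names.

["carbon steel", "copper", "zinc"]

carbon steel: f(T) = -0.054·(T−10) [T>10 °C] = -0.0756
  SO₂ term: 1.77·6.7^0.52·exp(0.02·91-0.0756) = 27.23
  Sd branch = 0.102·Sd^0.62·e^(0.033·RH+0.04·T) = 17.52 μm/a
  r_corr = 27.23 + 17.52 = 44.76 μm/a
  mass loss = 44.76 μm/a × 7.85 g/cm³ = 351.3 g·m⁻²·a⁻¹
zinc: T>10 °C ⇒ hinge -0.071·(11.4−10) = -0.0994
  SO₂ term: 0.0129·6.7^0.44·exp(0.046·91-0.0994) = 1.774
  Sd branch = 0.0175·Sd^0.57·e^(0.008·RH+0.085·T) = 0.4505 μm/a
  r_corr = 1.774 + 0.4505 = 2.224 μm/a
  mass loss = 2.224 μm/a × 7.14 g/cm³ = 15.88 g·m⁻²·a⁻¹
copper: T>10 °C ⇒ hinge -0.080·(11.4−10) = -0.1120
  SO₂ term: 0.0053·6.7^0.26·exp(0.059·91-0.1120) = 1.668
  Sd branch = 0.01025·Sd^0.27·e^(0.036·RH+0.049·T) = 0.9889 μm/a
  r_corr = 1.668 + 0.9889 = 2.657 μm/a
  mass loss = 2.657 μm/a × 8.96 g/cm³ = 23.8 g·m⁻²·a⁻¹
Ordering by g·m⁻²·a⁻¹: carbon steel (351) > copper (23.8) > zinc (15.9)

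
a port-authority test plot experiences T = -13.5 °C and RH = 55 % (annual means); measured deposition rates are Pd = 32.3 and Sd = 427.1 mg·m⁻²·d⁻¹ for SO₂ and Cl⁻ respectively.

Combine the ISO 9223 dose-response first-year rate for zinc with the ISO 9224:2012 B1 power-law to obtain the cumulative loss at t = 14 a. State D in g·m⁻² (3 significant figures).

D(14) = 35.3 g·m⁻²

zinc: T≤10 °C ⇒ hinge +0.038·(-13.5−10) = -0.8930
  Pd branch = 0.0129·Pd^0.44·e^(0.046·RH+f) = 0.3059 μm/a
  Cl⁻ term: 0.0175·427.1^0.57·exp(0.008·55+0.085·-13.5) = 0.2724
  r_corr = 0.3059 + 0.2724 = 0.5783 μm/a
Power-law: D(14) = r_corr · 14^0.813
  D(14) = 0.5783 × 14^0.813 = 0.5783 × 8.547 = 4.942 μm
  Mass loss = 4.942 μm × 7.14 g/cm³ = 35.29 g·m⁻²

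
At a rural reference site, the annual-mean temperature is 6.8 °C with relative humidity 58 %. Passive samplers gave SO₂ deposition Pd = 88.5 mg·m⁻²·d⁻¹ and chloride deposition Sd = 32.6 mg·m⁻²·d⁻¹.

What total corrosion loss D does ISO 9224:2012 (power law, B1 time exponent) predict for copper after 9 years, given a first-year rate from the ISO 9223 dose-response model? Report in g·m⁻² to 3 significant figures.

D(9) = 25.0 g·m⁻²

copper: temperature factor f = +0.126·(-3.2) = -0.4032
  SO₂ term: 0.0053·88.5^0.26·exp(0.059·58-0.4032) = 0.348
  Cl⁻ term: 0.01025·32.6^0.27·exp(0.036·58+0.049·6.8) = 0.2957
  sum: 0.348 + 0.2957 → r_corr = 0.6436 μm/a
ISO 9224: D(t) = r_corr · t^b with b = 0.667 (copper, B1)
  D(9) = 0.6436 × 9^0.667 = 0.6436 × 4.33 = 2.787 μm
  Mass loss = 2.787 μm × 8.96 g/cm³ = 24.97 g·m⁻²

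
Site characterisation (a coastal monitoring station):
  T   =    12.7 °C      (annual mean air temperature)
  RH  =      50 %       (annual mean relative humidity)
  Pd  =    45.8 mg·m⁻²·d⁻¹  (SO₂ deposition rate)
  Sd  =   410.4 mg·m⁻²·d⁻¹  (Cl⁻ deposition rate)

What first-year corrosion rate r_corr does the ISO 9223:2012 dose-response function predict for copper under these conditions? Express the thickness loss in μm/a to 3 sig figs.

copper: temperature factor f = -0.080·(2.7) = -0.2160
  Pd branch = 0.0053·Pd^0.26·e^(0.059·RH+f) = 0.2205 μm/a
  Cl⁻ term: 0.01025·410.4^0.27·exp(0.036·50+0.049·12.7) = 0.5865
  sum: 0.2205 + 0.5865 → r_corr = 0.807 μm/a

r_corr = 0.807 μm/a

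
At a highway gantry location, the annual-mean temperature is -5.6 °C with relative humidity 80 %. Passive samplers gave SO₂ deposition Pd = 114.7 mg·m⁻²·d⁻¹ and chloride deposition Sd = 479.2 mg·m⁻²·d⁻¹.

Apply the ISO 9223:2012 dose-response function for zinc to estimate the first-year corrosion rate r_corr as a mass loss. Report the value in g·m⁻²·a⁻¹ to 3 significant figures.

r_corr = 21.2 g·m⁻²·a⁻¹

zinc: f(T) = +0.038·(T−10) [T≤10 °C] = -0.5928
  Pd branch = 0.0129·Pd^0.44·e^(0.046·RH+f) = 2.278 μm/a
  Cl⁻ term: 0.0175·479.2^0.57·exp(0.008·80+0.085·-5.6) = 0.6953
  r_corr = 2.278 + 0.6953 = 2.973 μm/a
Convert to mass loss: 2.973 μm/a × 7.14 g/cm³ = 21.23 g·m⁻²·a⁻¹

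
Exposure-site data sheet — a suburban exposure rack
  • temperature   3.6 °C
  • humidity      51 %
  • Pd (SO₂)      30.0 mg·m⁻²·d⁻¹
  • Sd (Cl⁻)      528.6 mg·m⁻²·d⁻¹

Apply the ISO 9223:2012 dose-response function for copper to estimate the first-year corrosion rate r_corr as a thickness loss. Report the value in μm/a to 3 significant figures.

r_corr = 0.533 μm/a

copper: temperature factor f = +0.126·(-6.4) = -0.8064
  sulphur-dioxide contribution → 0.1161 μm/a
  chloride contribution → 0.4168 μm/a
  ⇒ r_corr(copper) = 0.5329 μm/a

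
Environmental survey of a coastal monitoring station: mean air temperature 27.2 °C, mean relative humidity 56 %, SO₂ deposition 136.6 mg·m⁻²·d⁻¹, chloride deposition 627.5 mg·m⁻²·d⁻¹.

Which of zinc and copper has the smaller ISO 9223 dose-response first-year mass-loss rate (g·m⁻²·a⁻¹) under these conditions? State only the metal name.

copper

zinc: T>10 °C ⇒ hinge -0.071·(27.2−10) = -1.2212
  Pd branch = 0.0129·Pd^0.44·e^(0.046·RH+f) = 0.4351 μm/a
  Cl⁻ term: 0.0175·627.5^0.57·exp(0.008·56+0.085·27.2) = 10.87
  sum: 0.4351 + 10.87 → r_corr = 11.31 μm/a
  mass loss = 11.31 μm/a × 7.14 g/cm³ = 80.74 g·m⁻²·a⁻¹
copper: f(T) = -0.080·(T−10) [T>10 °C] = -1.3760
  SO₂ term: 0.0053·136.6^0.26·exp(0.059·56-1.3760) = 0.1309
  Sd branch = 0.01025·Sd^0.27·e^(0.036·RH+0.049·T) = 1.661 μm/a
  sum: 0.1309 + 1.661 → r_corr = 1.792 μm/a
  mass loss = 1.792 μm/a × 8.96 g/cm³ = 16.06 g·m⁻²·a⁻¹
Ordering by g·m⁻²·a⁻¹: zinc (80.7) > copper (16.1)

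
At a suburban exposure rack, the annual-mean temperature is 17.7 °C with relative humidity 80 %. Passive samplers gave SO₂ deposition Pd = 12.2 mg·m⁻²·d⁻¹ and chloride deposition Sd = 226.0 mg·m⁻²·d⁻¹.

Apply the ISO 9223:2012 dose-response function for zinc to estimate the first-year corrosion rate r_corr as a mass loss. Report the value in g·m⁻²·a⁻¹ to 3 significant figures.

zinc: f(T) = -0.071·(T−10) [T>10 °C] = -0.5467
  Pd branch = 0.0129·Pd^0.44·e^(0.046·RH+f) = 0.8899 μm/a
  Cl⁻ term: 0.0175·226.0^0.57·exp(0.008·80+0.085·17.7) = 3.283
  sum: 0.8899 + 3.283 → r_corr = 4.173 μm/a
Convert to mass loss: 4.173 μm/a × 7.14 g/cm³ = 29.79 g·m⁻²·a⁻¹

r_corr = 29.8 g·m⁻²·a⁻¹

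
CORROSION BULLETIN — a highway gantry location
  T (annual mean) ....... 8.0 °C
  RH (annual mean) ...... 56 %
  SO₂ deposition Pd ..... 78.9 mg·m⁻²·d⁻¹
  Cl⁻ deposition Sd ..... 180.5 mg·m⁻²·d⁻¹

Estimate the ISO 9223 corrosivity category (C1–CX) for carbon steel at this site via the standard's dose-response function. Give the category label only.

carbon steel: temperature factor f = +0.150·(-2.0) = -0.3000
  Pd branch = 1.77·Pd^0.52·e^(0.02·RH+f) = 38.96 μm/a
  Sd branch = 0.102·Sd^0.62·e^(0.033·RH+0.04·T) = 22.34 μm/a
  sum: 38.96 + 22.34 → r_corr = 61.3 μm/a
Category bounds: 50…80 μm/a bracket r_corr ⇒ C4

C4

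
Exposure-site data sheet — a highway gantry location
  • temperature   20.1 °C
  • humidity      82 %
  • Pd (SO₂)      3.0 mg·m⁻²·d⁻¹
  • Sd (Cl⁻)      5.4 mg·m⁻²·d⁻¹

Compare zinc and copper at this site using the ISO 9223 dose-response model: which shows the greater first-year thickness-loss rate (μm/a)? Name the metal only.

copper

zinc: temperature factor f = -0.071·(10.1) = -0.7171
  sulphur-dioxide contribution → 0.4439 μm/a
  chloride contribution → 0.4868 μm/a
  total first-year rate 0.9307 μm/a
copper: f(T) = -0.080·(T−10) [T>10 °C] = -0.8080
  sulphur-dioxide contribution → 0.3968 μm/a
  chloride contribution → 0.8284 μm/a
  total first-year rate 1.225 μm/a
Ordering by μm/a: copper (1.23) > zinc (0.931)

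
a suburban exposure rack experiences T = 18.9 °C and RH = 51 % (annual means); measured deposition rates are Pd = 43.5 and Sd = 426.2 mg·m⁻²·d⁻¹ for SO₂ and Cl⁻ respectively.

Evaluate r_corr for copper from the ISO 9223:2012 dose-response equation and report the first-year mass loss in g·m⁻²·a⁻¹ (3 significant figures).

r_corr = 8.72 g·m⁻²·a⁻¹

copper: f(T) = -0.080·(T−10) [T>10 °C] = -0.7120
  sulphur-dioxide contribution → 0.1406 μm/a
  chloride contribution → 0.8323 μm/a
  ⇒ r_corr(copper) = 0.9729 μm/a
Convert to mass loss: 0.9729 μm/a × 8.96 g/cm³ = 8.717 g·m⁻²·a⁻¹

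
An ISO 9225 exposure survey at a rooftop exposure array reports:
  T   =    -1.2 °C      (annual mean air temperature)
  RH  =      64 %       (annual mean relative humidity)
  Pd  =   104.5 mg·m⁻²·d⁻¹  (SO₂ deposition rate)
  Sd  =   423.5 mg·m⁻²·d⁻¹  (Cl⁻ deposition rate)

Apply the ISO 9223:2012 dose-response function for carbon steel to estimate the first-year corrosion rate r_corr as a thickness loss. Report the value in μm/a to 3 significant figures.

carbon steel: f(T) = +0.150·(T−10) [T≤10 °C] = -1.6800
  SO₂ term: 1.77·104.5^0.52·exp(0.02·64-1.6800) = 13.31
  Sd branch = 0.102·Sd^0.62·e^(0.033·RH+0.04·T) = 34.17 μm/a
  r_corr = 13.31 + 34.17 = 47.48 μm/a

r_corr = 47.5 μm/a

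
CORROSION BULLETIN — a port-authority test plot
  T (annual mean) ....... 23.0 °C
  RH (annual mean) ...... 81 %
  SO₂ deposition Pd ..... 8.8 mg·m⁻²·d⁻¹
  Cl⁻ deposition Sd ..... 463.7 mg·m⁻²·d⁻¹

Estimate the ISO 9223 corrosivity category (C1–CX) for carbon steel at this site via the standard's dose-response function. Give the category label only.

carbon steel: T>10 °C ⇒ hinge -0.054·(23.0−10) = -0.7020
  sulphur-dioxide contribution → 13.73 μm/a
  chloride contribution → 166.8 μm/a
  total first-year rate 180.5 μm/a
ISO 9223 Table 2 (carbon steel): 80 < 180 ≤ 200 μm/a ⇒ C5

C5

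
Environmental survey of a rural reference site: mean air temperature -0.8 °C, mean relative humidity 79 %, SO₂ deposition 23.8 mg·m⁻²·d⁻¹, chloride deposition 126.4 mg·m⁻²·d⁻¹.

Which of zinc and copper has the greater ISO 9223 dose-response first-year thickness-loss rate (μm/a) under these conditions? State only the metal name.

zinc

zinc: temperature factor f = +0.038·(-10.8) = -0.4104
  Pd branch = 0.0129·Pd^0.44·e^(0.046·RH+f) = 1.307 μm/a
  Sd branch = 0.0175·Sd^0.57·e^(0.008·RH+0.085·T) = 0.4853 μm/a
  sum: 1.307 + 0.4853 → r_corr = 1.792 μm/a
copper: temperature factor f = +0.126·(-10.8) = -1.3608
  SO₂ term: 0.0053·23.8^0.26·exp(0.059·79-1.3608) = 0.3277
  Sd branch = 0.01025·Sd^0.27·e^(0.036·RH+0.049·T) = 0.6256 μm/a
  r_corr = 0.3277 + 0.6256 = 0.9533 μm/a
Ordering by μm/a: zinc (1.79) > copper (0.953)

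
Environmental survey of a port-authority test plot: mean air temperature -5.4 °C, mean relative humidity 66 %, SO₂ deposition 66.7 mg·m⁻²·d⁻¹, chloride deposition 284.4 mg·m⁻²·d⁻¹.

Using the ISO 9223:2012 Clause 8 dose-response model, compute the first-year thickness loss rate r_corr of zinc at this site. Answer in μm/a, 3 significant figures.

r_corr = 1.42 μm/a

zinc: T≤10 °C ⇒ hinge +0.038·(-5.4−10) = -0.5852
  sulphur-dioxide contribution → 0.9497 μm/a
  chloride contribution → 0.4696 μm/a
  ⇒ r_corr(zinc) = 1.419 μm/a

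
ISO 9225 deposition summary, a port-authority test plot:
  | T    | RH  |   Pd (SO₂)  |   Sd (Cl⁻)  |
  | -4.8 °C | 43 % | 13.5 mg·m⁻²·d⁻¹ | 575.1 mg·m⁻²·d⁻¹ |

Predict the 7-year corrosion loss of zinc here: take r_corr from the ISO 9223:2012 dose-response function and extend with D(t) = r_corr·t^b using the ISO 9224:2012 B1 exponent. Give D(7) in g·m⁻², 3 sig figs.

zinc: temperature factor f = +0.038·(-14.8) = -0.5624
  SO₂ term: 0.0129·13.5^0.44·exp(0.046·43-0.5624) = 0.167
  Sd branch = 0.0175·Sd^0.57·e^(0.008·RH+0.085·T) = 0.6142 μm/a
  sum: 0.167 + 0.6142 → r_corr = 0.7812 μm/a
Long-term exponent b (ISO 9224 Table 2, B1) = 0.813
  D(7) = 0.7812 × 7^0.813 = 0.7812 × 4.865 = 3.8 μm
  Mass loss = 3.8 μm × 7.14 g/cm³ = 27.13 g·m⁻²

D(7) = 27.1 g·m⁻²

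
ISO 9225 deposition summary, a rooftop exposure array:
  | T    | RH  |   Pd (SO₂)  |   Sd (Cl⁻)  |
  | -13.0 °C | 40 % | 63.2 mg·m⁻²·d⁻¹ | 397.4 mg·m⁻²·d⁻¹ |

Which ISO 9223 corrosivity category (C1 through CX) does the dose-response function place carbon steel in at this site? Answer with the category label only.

C2

carbon steel: temperature factor f = +0.150·(-23.0) = -3.4500
  Pd branch = 1.77·Pd^0.52·e^(0.02·RH+f) = 1.08 μm/a
  Cl⁻ term: 0.102·397.4^0.62·exp(0.033·40+0.04·-13.0) = 9.28
  sum: 1.08 + 9.28 → r_corr = 10.36 μm/a
10.4 μm/a falls in (1.3, 25] for carbon steel → category C2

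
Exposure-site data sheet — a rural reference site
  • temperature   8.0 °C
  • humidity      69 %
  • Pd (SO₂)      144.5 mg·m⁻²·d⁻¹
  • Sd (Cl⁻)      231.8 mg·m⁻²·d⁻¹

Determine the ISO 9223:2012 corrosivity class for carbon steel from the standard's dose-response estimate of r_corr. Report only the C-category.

carbon steel: temperature factor f = +0.150·(-2.0) = -0.3000
  SO₂ term: 1.77·144.5^0.52·exp(0.02·69-0.3000) = 69.21
  Cl⁻ term: 0.102·231.8^0.62·exp(0.033·69+0.04·8.0) = 40.07
  r_corr = 69.21 + 40.07 = 109.3 μm/a
ISO 9223 Table 2 (carbon steel): 80 < 109 ≤ 200 μm/a ⇒ C5

C5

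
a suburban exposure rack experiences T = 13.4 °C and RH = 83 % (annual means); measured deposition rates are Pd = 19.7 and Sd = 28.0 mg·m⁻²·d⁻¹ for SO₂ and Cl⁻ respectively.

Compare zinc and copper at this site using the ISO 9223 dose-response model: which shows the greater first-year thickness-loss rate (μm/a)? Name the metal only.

zinc: f(T) = -0.071·(T−10) [T>10 °C] = -0.2414
  SO₂ term: 0.0129·19.7^0.44·exp(0.046·83-0.2414) = 1.712
  Sd branch = 0.0175·Sd^0.57·e^(0.008·RH+0.085·T) = 0.7095 μm/a
  sum: 1.712 + 0.7095 → r_corr = 2.421 μm/a
copper: T>10 °C ⇒ hinge -0.080·(13.4−10) = -0.2720
  SO₂ term: 0.0053·19.7^0.26·exp(0.059·83-0.2720) = 1.173
  Cl⁻ term: 0.01025·28.0^0.27·exp(0.036·83+0.049·13.4) = 0.9645
  sum: 1.173 + 0.9645 → r_corr = 2.138 μm/a
Ordering by μm/a: zinc (2.42) > copper (2.14)

zinc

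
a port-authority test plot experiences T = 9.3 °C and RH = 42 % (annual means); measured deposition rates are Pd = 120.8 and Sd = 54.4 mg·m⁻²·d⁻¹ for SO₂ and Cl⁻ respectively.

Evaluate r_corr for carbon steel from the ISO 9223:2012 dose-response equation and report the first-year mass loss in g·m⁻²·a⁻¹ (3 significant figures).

r_corr = 406 g·m⁻²·a⁻¹

carbon steel: T≤10 °C ⇒ hinge +0.150·(9.3−10) = -0.1050
  SO₂ term: 1.77·120.8^0.52·exp(0.02·42-0.1050) = 44.65
  Sd branch = 0.102·Sd^0.62·e^(0.033·RH+0.04·T) = 7.05 μm/a
  r_corr = 44.65 + 7.05 = 51.7 μm/a
Convert to mass loss: 51.7 μm/a × 7.85 g/cm³ = 405.9 g·m⁻²·a⁻¹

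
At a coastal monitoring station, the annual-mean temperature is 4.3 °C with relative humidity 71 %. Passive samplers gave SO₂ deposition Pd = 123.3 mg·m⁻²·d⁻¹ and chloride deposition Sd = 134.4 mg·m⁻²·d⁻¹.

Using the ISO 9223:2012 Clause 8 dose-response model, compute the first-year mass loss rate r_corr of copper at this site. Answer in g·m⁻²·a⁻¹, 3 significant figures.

r_corr = 10.8 g·m⁻²·a⁻¹

copper: T≤10 °C ⇒ hinge +0.126·(4.3−10) = -0.7182
  sulphur-dioxide contribution → 0.596 μm/a
  chloride contribution → 0.6123 μm/a
  ⇒ r_corr(copper) = 1.208 μm/a
Convert to mass loss: 1.208 μm/a × 8.96 g/cm³ = 10.83 g·m⁻²·a⁻¹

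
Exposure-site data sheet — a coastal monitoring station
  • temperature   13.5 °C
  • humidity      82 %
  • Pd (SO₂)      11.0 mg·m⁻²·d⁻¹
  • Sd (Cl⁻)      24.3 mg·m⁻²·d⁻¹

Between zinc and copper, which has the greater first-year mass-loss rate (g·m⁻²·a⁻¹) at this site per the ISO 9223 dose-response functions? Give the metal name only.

zinc: temperature factor f = -0.071·(3.5) = -0.2485
  Pd branch = 0.0129·Pd^0.44·e^(0.046·RH+f) = 1.256 μm/a
  Cl⁻ term: 0.0175·24.3^0.57·exp(0.008·82+0.085·13.5) = 0.6548
  r_corr = 1.256 + 0.6548 = 1.911 μm/a
  mass loss = 1.911 μm/a × 7.14 g/cm³ = 13.64 g·m⁻²·a⁻¹
copper: temperature factor f = -0.080·(3.5) = -0.2800
  Pd branch = 0.0053·Pd^0.26·e^(0.059·RH+f) = 0.9431 μm/a
  Sd branch = 0.01025·Sd^0.27·e^(0.036·RH+0.049·T) = 0.8998 μm/a
  sum: 0.9431 + 0.8998 → r_corr = 1.843 μm/a
  mass loss = 1.843 μm/a × 8.96 g/cm³ = 16.51 g·m⁻²·a⁻¹
Ordering by g·m⁻²·a⁻¹: copper (16.5) > zinc (13.6)

copper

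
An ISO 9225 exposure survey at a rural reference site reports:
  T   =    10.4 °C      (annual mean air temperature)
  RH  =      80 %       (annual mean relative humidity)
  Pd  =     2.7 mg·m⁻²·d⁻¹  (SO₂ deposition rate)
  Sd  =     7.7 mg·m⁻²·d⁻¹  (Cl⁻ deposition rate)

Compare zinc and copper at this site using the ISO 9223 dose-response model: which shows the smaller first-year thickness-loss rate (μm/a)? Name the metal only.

zinc

zinc: T>10 °C ⇒ hinge -0.071·(10.4−10) = -0.0284
  SO₂ term: 0.0129·2.7^0.44·exp(0.046·80-0.0284) = 0.7696
  Cl⁻ term: 0.0175·7.7^0.57·exp(0.008·80+0.085·10.4) = 0.2572
  r_corr = 0.7696 + 0.2572 = 1.027 μm/a
copper: T>10 °C ⇒ hinge -0.080·(10.4−10) = -0.0320
  SO₂ term: 0.0053·2.7^0.26·exp(0.059·80-0.0320) = 0.7454
  Sd branch = 0.01025·Sd^0.27·e^(0.036·RH+0.049·T) = 0.5274 μm/a
  r_corr = 0.7454 + 0.5274 = 1.273 μm/a
Ordering by μm/a: copper (1.27) > zinc (1.03)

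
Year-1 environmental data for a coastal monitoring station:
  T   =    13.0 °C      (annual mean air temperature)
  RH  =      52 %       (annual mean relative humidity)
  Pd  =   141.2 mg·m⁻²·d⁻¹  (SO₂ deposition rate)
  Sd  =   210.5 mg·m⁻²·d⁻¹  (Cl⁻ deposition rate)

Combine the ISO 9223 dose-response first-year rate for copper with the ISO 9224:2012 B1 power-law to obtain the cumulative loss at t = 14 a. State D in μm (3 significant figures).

copper: temperature factor f = -0.080·(3.0) = -0.2400
  sulphur-dioxide contribution → 0.3247 μm/a
  chloride contribution → 0.5341 μm/a
  ⇒ r_corr(copper) = 0.8588 μm/a
Long-term exponent b (ISO 9224 Table 2, B1) = 0.667
  D(14) = 0.8588 × 14^0.667 = 0.8588 × 5.814 = 4.993 μm

D(14) = 4.99 μm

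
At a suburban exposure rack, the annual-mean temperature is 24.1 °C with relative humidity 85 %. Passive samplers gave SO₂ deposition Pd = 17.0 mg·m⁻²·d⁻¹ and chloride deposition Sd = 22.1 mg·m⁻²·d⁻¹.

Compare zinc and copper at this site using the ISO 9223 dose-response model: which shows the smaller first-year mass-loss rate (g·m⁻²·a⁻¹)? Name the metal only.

zinc: T>10 °C ⇒ hinge -0.071·(24.1−10) = -1.0011
  sulphur-dioxide contribution → 0.8228 μm/a
  chloride contribution → 1.564 μm/a
  total first-year rate 2.387 μm/a
  mass loss = 2.387 μm/a × 7.14 g/cm³ = 17.04 g·m⁻²·a⁻¹
copper: temperature factor f = -0.080·(14.1) = -1.1280
  sulphur-dioxide contribution → 0.5399 μm/a
  chloride contribution → 1.643 μm/a
  total first-year rate 2.182 μm/a
  mass loss = 2.182 μm/a × 8.96 g/cm³ = 19.55 g·m⁻²·a⁻¹
Ordering by g·m⁻²·a⁻¹: copper (19.6) > zinc (17)

zinc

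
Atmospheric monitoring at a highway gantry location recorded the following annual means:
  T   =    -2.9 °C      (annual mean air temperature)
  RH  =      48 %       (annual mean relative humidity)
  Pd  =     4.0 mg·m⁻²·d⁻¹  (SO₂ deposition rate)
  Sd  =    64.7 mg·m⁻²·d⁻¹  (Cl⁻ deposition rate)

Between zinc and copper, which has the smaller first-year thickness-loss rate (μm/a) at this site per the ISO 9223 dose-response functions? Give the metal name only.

copper

zinc: temperature factor f = +0.038·(-12.9) = -0.4902
  sulphur-dioxide contribution → 0.1323 μm/a
  chloride contribution → 0.2163 μm/a
  total first-year rate 0.3485 μm/a
copper: T≤10 °C ⇒ hinge +0.126·(-2.9−10) = -1.6254
  sulphur-dioxide contribution → 0.0254 μm/a
  chloride contribution → 0.1543 μm/a
  ⇒ r_corr(copper) = 0.1797 μm/a
Ordering by μm/a: zinc (0.349) > copper (0.18)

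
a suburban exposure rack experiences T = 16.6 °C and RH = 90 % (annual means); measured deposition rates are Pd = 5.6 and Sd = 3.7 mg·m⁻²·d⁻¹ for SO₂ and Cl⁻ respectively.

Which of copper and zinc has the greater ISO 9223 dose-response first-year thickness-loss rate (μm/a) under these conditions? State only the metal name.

copper

copper: T>10 °C ⇒ hinge -0.080·(16.6−10) = -0.5280
  SO₂ term: 0.0053·5.6^0.26·exp(0.059·90-0.5280) = 0.9899
  Cl⁻ term: 0.01025·3.7^0.27·exp(0.036·90+0.049·16.6) = 0.8404
  sum: 0.9899 + 0.8404 → r_corr = 1.83 μm/a
zinc: T>10 °C ⇒ hinge -0.071·(16.6−10) = -0.4686
  Pd branch = 0.0129·Pd^0.44·e^(0.046·RH+f) = 1.082 μm/a
  Sd branch = 0.0175·Sd^0.57·e^(0.008·RH+0.085·T) = 0.3107 μm/a
  sum: 1.082 + 0.3107 → r_corr = 1.393 μm/a
Ordering by μm/a: copper (1.83) > zinc (1.39)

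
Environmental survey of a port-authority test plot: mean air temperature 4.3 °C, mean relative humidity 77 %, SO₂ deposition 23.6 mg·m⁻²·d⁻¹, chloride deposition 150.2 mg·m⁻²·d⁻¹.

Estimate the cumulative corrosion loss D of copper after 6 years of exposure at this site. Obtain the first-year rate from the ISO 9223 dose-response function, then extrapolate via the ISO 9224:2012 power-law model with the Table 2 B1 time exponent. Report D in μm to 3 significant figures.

copper: temperature factor f = +0.126·(-5.7) = -0.7182
  SO₂ term: 0.0053·23.6^0.26·exp(0.059·77-0.7182) = 0.5525
  Cl⁻ term: 0.01025·150.2^0.27·exp(0.036·77+0.049·4.3) = 0.7831
  r_corr = 0.5525 + 0.7831 = 1.336 μm/a
Long-term exponent b (ISO 9224 Table 2, B1) = 0.667
  D(6) = 1.336 × 6^0.667 = 1.336 × 3.304 = 4.413 μm

D(6) = 4.41 μm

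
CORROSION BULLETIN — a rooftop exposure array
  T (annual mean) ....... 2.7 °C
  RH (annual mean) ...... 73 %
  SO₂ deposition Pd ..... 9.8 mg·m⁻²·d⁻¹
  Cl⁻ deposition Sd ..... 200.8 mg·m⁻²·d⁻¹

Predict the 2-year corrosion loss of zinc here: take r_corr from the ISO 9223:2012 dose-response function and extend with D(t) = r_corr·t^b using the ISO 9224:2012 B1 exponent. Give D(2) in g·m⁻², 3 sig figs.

D(2) = 19.8 g·m⁻²

zinc: temperature factor f = +0.038·(-7.3) = -0.2774
  sulphur-dioxide contribution → 0.7667 μm/a
  chloride contribution → 0.8108 μm/a
  total first-year rate 1.577 μm/a
Power-law: D(2) = r_corr · 2^0.813
  D(2) = 1.577 × 2^0.813 = 1.577 × 1.757 = 2.771 μm
  Mass loss = 2.771 μm × 7.14 g/cm³ = 19.79 g·m⁻²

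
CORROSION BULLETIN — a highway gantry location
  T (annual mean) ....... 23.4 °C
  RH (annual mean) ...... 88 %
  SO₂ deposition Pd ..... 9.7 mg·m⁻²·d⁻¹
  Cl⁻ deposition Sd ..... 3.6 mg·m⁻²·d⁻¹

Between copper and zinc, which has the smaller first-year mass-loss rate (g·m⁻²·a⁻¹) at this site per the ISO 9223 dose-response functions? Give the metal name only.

copper: f(T) = -0.080·(T−10) [T>10 °C] = -1.0720
  SO₂ term: 0.0053·9.7^0.26·exp(0.059·88-1.0720) = 0.589
  Sd branch = 0.01025·Sd^0.27·e^(0.036·RH+0.049·T) = 1.083 μm/a
  sum: 0.589 + 1.083 → r_corr = 1.672 μm/a
  mass loss = 1.672 μm/a × 8.96 g/cm³ = 14.98 g·m⁻²·a⁻¹
zinc: f(T) = -0.071·(T−10) [T>10 °C] = -0.9514
  Pd branch = 0.0129·Pd^0.44·e^(0.046·RH+f) = 0.7755 μm/a
  Sd branch = 0.0175·Sd^0.57·e^(0.008·RH+0.085·T) = 0.5366 μm/a
  sum: 0.7755 + 0.5366 → r_corr = 1.312 μm/a
  mass loss = 1.312 μm/a × 7.14 g/cm³ = 9.369 g·m⁻²·a⁻¹
Ordering by g·m⁻²·a⁻¹: copper (15) > zinc (9.37)

zinc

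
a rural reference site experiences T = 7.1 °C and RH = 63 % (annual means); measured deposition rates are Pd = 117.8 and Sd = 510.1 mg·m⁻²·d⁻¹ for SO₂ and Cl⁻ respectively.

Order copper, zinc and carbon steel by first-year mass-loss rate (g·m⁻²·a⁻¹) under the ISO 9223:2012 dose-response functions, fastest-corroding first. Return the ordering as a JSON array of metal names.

copper: temperature factor f = +0.126·(-2.9) = -0.3654
  Pd branch = 0.0053·Pd^0.26·e^(0.059·RH+f) = 0.5228 μm/a
  Sd branch = 0.01025·Sd^0.27·e^(0.036·RH+0.049·T) = 0.7549 μm/a
  r_corr = 0.5228 + 0.7549 = 1.278 μm/a
  mass loss = 1.278 μm/a × 8.96 g/cm³ = 11.45 g·m⁻²·a⁻¹
zinc: T≤10 °C ⇒ hinge +0.038·(7.1−10) = -0.1102
  Pd branch = 0.0129·Pd^0.44·e^(0.046·RH+f) = 1.709 μm/a
  Sd branch = 0.0175·Sd^0.57·e^(0.008·RH+0.085·T) = 1.851 μm/a
  sum: 1.709 + 1.851 → r_corr = 3.559 μm/a
  mass loss = 3.559 μm/a × 7.14 g/cm³ = 25.41 g·m⁻²·a⁻¹
carbon steel: f(T) = +0.150·(T−10) [T≤10 °C] = -0.4350
  SO₂ term: 1.77·117.8^0.52·exp(0.02·63-0.4350) = 48.22
  Cl⁻ term: 0.102·510.1^0.62·exp(0.033·63+0.04·7.1) = 51.71
  sum: 48.22 + 51.71 → r_corr = 99.94 μm/a
  mass loss = 99.94 μm/a × 7.85 g/cm³ = 784.5 g·m⁻²·a⁻¹
Ordering by g·m⁻²·a⁻¹: carbon steel (784) > zinc (25.4) > copper (11.4)

["carbon steel", "zinc", "copper"]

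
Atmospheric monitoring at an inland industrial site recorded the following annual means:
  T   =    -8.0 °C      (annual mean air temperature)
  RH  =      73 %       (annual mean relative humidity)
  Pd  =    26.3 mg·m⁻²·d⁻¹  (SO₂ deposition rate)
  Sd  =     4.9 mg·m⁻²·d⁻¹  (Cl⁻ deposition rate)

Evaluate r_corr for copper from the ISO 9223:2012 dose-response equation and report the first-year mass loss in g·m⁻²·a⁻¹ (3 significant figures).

r_corr = 2.17 g·m⁻²·a⁻¹

copper: T≤10 °C ⇒ hinge +0.126·(-8.0−10) = -2.2680
  SO₂ term: 0.0053·26.3^0.26·exp(0.059·73-2.2680) = 0.09528
  Sd branch = 0.01025·Sd^0.27·e^(0.036·RH+0.049·T) = 0.1473 μm/a
  r_corr = 0.09528 + 0.1473 = 0.2426 μm/a
Convert to mass loss: 0.2426 μm/a × 8.96 g/cm³ = 2.173 g·m⁻²·a⁻¹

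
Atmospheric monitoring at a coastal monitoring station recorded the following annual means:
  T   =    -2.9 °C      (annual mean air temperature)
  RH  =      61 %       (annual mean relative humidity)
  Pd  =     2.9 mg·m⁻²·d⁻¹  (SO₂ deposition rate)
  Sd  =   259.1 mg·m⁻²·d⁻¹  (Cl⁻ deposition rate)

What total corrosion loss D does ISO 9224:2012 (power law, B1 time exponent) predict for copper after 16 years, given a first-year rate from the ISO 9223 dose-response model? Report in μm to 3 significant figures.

copper: temperature factor f = +0.126·(-12.9) = -1.6254
  SO₂ term: 0.0053·2.9^0.26·exp(0.059·61-1.6254) = 0.05031
  Sd branch = 0.01025·Sd^0.27·e^(0.036·RH+0.049·T) = 0.3584 μm/a
  r_corr = 0.05031 + 0.3584 = 0.4087 μm/a
Power-law: D(16) = r_corr · 16^0.667
  D(16) = 0.4087 × 16^0.667 = 0.4087 × 6.355 = 2.597 μm

D(16) = 2.60 μm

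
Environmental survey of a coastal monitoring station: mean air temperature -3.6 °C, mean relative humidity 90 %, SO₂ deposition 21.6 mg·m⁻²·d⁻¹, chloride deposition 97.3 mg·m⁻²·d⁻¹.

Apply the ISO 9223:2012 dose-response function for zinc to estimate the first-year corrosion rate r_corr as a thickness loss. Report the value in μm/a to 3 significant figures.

zinc: temperature factor f = +0.038·(-13.6) = -0.5168
  SO₂ term: 0.0129·21.6^0.44·exp(0.046·90-0.5168) = 1.868
  Cl⁻ term: 0.0175·97.3^0.57·exp(0.008·90+0.085·-3.6) = 0.3598
  r_corr = 1.868 + 0.3598 = 2.227 μm/a

r_corr = 2.23 μm/a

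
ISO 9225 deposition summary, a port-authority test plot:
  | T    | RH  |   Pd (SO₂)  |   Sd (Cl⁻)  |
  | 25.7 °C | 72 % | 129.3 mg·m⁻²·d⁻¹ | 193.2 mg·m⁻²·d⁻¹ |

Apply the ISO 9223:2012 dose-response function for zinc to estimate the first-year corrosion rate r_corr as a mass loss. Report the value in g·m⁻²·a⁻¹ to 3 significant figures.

r_corr = 46.7 g·m⁻²·a⁻¹

zinc: T>10 °C ⇒ hinge -0.071·(25.7−10) = -1.1147
  SO₂ term: 0.0129·129.3^0.44·exp(0.046·72-1.1147) = 0.9862
  Sd branch = 0.0175·Sd^0.57·e^(0.008·RH+0.085·T) = 5.558 μm/a
  sum: 0.9862 + 5.558 → r_corr = 6.544 μm/a
Convert to mass loss: 6.544 μm/a × 7.14 g/cm³ = 46.73 g·m⁻²·a⁻¹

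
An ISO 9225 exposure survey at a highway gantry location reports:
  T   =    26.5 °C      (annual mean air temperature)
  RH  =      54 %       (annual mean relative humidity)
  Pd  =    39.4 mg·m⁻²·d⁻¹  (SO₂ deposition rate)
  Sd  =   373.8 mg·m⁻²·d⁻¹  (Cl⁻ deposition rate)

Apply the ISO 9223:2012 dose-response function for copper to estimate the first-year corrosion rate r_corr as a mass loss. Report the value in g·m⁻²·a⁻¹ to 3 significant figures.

r_corr = 12.4 g·m⁻²·a⁻¹

copper: T>10 °C ⇒ hinge -0.080·(26.5−10) = -1.3200
  Pd branch = 0.0053·Pd^0.26·e^(0.059·RH+f) = 0.08902 μm/a
  Cl⁻ term: 0.01025·373.8^0.27·exp(0.036·54+0.049·26.5) = 1.299
  sum: 0.08902 + 1.299 → r_corr = 1.388 μm/a
Convert to mass loss: 1.388 μm/a × 8.96 g/cm³ = 12.43 g·m⁻²·a⁻¹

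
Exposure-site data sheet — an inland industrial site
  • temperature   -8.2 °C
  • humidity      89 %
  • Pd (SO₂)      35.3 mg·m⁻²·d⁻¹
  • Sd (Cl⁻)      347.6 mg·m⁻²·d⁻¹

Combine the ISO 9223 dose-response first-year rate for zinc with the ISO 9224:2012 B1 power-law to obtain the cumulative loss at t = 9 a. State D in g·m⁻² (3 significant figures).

zinc: T≤10 °C ⇒ hinge +0.038·(-8.2−10) = -0.6916
  Pd branch = 0.0129·Pd^0.44·e^(0.046·RH+f) = 1.859 μm/a
  Cl⁻ term: 0.0175·347.6^0.57·exp(0.008·89+0.085·-8.2) = 0.4988
  sum: 1.859 + 0.4988 → r_corr = 2.358 μm/a
Power-law: D(9) = r_corr · 9^0.813
  D(9) = 2.358 × 9^0.813 = 2.358 × 5.968 = 14.07 μm
  Mass loss = 14.07 μm × 7.14 g/cm³ = 100.5 g·m⁻²

D(9) = 100 g·m⁻²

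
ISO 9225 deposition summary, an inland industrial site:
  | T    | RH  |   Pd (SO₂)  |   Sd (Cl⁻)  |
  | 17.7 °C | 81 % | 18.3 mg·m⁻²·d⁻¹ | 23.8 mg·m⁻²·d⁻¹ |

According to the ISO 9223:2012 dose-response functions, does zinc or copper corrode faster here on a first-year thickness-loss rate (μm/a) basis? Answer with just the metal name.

zinc: T>10 °C ⇒ hinge -0.071·(17.7−10) = -0.5467
  sulphur-dioxide contribution → 1.114 μm/a
  chloride contribution → 0.9173 μm/a
  total first-year rate 2.031 μm/a
copper: f(T) = -0.080·(T−10) [T>10 °C] = -0.6160
  sulphur-dioxide contribution → 0.7252 μm/a
  chloride contribution → 1.06 μm/a
  total first-year rate 1.786 μm/a
Ordering by μm/a: zinc (2.03) > copper (1.79)

zinc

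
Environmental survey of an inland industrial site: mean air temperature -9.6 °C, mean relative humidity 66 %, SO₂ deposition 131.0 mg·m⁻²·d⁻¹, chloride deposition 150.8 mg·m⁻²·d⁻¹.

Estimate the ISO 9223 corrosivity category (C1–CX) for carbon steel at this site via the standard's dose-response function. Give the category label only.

carbon steel: temperature factor f = +0.150·(-19.6) = -2.9400
  Pd branch = 1.77·Pd^0.52·e^(0.02·RH+f) = 4.42 μm/a
  Sd branch = 0.102·Sd^0.62·e^(0.033·RH+0.04·T) = 13.75 μm/a
  r_corr = 4.42 + 13.75 = 18.17 μm/a
Category bounds: 1.3…25 μm/a bracket r_corr ⇒ C2

C2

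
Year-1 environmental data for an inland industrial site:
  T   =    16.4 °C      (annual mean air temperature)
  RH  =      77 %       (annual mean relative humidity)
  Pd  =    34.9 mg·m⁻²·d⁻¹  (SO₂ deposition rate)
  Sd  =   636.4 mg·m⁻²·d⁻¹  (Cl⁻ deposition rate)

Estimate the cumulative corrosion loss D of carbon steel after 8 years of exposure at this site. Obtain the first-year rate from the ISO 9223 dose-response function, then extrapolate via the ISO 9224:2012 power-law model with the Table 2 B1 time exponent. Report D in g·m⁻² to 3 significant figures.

carbon steel: T>10 °C ⇒ hinge -0.054·(16.4−10) = -0.3456
  sulphur-dioxide contribution → 37.06 μm/a
  chloride contribution → 136.6 μm/a
  total first-year rate 173.6 μm/a
Power-law: D(8) = r_corr · 8^0.523
  D(8) = 173.6 × 8^0.523 = 173.6 × 2.967 = 515.2 μm
  Mass loss = 515.2 μm × 7.85 g/cm³ = 4044 g·m⁻²

D(8) = 4.04e+03 g·m⁻²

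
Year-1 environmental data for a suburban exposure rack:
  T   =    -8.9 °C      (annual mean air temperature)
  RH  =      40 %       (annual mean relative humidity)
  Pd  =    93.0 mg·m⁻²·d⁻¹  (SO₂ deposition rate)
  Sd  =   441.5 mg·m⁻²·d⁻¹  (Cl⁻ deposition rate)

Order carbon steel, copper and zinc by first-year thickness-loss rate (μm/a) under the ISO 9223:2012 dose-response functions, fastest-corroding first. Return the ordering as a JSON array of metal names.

carbon steel: temperature factor f = +0.150·(-18.9) = -2.8350
  Pd branch = 1.77·Pd^0.52·e^(0.02·RH+f) = 2.442 μm/a
  Sd branch = 0.102·Sd^0.62·e^(0.033·RH+0.04·T) = 11.67 μm/a
  r_corr = 2.442 + 11.67 = 14.11 μm/a
copper: temperature factor f = +0.126·(-18.9) = -2.3814
  Pd branch = 0.0053·Pd^0.26·e^(0.059·RH+f) = 0.01686 μm/a
  Sd branch = 0.01025·Sd^0.27·e^(0.036·RH+0.049·T) = 0.1448 μm/a
  r_corr = 0.01686 + 0.1448 = 0.1617 μm/a
zinc: f(T) = +0.038·(T−10) [T≤10 °C] = -0.7182
  SO₂ term: 0.0129·93.0^0.44·exp(0.046·40-0.7182) = 0.291
  Cl⁻ term: 0.0175·441.5^0.57·exp(0.008·40+0.085·-8.9) = 0.364
  r_corr = 0.291 + 0.364 = 0.655 μm/a
Ordering by μm/a: carbon steel (14.1) > zinc (0.655) > copper (0.162)

["carbon steel", "zinc", "copper"]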